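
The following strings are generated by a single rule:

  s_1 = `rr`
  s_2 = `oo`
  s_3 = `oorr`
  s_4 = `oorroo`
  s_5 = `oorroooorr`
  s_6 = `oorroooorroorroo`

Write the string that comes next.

This is a Fibonacci-style word recurrence s(k) = s(k−1)·s(k−2): e.g. oo·rr = oorr.
Continuing: oorroooorroorroo · oorroooorr gives term 7.

oorroooorroorroooorroooorr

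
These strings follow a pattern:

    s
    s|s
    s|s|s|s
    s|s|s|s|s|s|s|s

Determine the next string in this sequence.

Each string is two copies of the previous one joined by '|'.
One more doubling of s|s|s|s|s|s|s|s gives the answer.

s|s|s|s|s|s|s|s|s|s|s|s|s|s|s|s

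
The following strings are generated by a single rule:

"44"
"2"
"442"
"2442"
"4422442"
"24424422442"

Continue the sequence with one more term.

Each term (from the third on) is the two preceding terms concatenated in order: term 3 = 44·2 = 442.
So term 7 is 4422442·24424422442.

442244224424422442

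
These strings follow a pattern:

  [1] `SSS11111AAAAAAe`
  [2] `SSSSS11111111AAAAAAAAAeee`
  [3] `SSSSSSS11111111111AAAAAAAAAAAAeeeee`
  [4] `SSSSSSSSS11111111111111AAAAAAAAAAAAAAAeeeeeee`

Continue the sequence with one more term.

The n-th term is 2n+1 S's then 3n+2 1's then 3n+3 A's then 2n-1 e's (n = 1, 2, …).
Setting n = 5 gives 11, 17, 18, 9 characters in each block.

SSSSSSSSSSS11111111111111111AAAAAAAAAAAAAAAAAAeeeeeeeee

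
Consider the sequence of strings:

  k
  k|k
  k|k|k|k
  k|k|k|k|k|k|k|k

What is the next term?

Every step duplicates the string with '|' between the halves.
One more doubling of k|k|k|k|k|k|k|k gives the answer.

k|k|k|k|k|k|k|k|k|k|k|k|k|k|k|k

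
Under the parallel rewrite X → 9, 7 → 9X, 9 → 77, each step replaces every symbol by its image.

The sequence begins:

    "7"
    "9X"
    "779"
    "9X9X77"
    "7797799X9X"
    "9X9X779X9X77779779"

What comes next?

Applying the rule to each of the 18 symbols of 9X9X779X9X77779779 gives the pieces 77 9 77 9 9X 9X 77 9 77 9 9X 9X 9X 9X 77 9X 9X 77, which concatenate to the answer.

7797799X9X7797799X9X9X9X779X9X77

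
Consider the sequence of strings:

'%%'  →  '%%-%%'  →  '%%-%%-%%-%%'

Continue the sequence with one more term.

Every step duplicates the string with '-' between the halves.
Doubling %%-%%-%%-%% with '-' between the halves:

%%-%%-%%-%%-%%-%%-%%-%%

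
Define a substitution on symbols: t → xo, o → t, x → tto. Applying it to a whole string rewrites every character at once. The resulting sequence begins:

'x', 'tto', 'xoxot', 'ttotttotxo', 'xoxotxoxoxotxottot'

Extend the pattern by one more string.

Rewriting the 18 symbols of xoxotxoxoxotxottot one by one yields tto t tto t xo tto t tto t tto t xo tto t xo xo t xo; concatenated:

ttotttotxottotttotttotxottotxoxotxo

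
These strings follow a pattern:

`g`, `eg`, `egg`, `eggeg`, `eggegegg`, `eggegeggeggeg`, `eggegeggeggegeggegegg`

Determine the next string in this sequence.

This is a Fibonacci-style word recurrence s(k) = s(k−1)·s(k−2): e.g. eg·g = egg.
So term 8 is eggegeggeggegeggegegg·eggegeggeggeg.

eggegeggeggegeggegeggeggegeggeggeg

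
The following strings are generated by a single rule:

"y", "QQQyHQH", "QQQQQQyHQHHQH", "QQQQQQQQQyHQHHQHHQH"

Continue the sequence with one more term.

Every step adds QQQ to the front and HQH to the end of the previous string.
Applying this once more to QQQQQQQQQyHQHHQHHQH:

QQQQQQQQQQQQyHQHHQHHQHHQH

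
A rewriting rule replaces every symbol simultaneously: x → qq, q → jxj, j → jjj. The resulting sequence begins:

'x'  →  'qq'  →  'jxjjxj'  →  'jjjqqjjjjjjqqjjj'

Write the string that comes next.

jjjjjjjjjjxjjxjjjjjjjjjjjjjjjjjjjjxjjxjjjjjjjjjj

φ(jjjqqjjjjjjqqjjj) expands symbol-by-symbol to jjj jjj jjj jxj jxj jjj jjj jjj jjj jjj jjj jxj jxj jjj jjj jjj; joining the 16 pieces gives the next term.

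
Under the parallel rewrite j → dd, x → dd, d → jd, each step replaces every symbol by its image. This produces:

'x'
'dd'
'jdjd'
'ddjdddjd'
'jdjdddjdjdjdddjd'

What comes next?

ddjdddjdjdjdddjdddjdddjdjdjdddjd

Replace each of the 16 characters of jdjdddjdjdjdddjd in place — dd jd dd jd jd jd dd jd dd jd dd jd jd jd dd jd — and concatenate.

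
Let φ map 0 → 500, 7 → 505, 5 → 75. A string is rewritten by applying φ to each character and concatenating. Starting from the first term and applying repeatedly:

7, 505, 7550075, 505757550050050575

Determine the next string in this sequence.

755007550575505757550050075500500755007550575

Applying the rule to each of the 18 symbols of 505757550050050575 gives the pieces 75 500 75 505 75 505 75 75 500 500 75 500 500 75 500 75 505 75, which concatenate to the answer.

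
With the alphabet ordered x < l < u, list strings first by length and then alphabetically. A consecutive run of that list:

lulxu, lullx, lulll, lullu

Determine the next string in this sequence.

lulux

Treat lullu as a base-3 numeral over the given alphabet and add one, carrying through any trailing u's.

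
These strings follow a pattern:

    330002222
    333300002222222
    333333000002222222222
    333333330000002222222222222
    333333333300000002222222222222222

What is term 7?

333333333333330000000002222222222222222222222

Each string has the form 3^{2n} 0^{n+2} 2^{3n+1} (n = 1, 2, …).
For term 7, n = 7, so the run lengths are 14, 9, 22.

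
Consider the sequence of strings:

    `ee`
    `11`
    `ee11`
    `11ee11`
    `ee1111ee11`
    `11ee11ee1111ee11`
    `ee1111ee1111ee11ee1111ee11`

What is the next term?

11ee11ee1111ee11ee1111ee1111ee11ee1111ee11

Each term (from the third on) is the two preceding terms concatenated in order: term 3 = ee·11 = ee11.
The next term joins 11ee11ee1111ee11 and ee1111ee1111ee11ee1111ee11.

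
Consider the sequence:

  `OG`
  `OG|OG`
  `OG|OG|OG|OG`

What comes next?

Every step duplicates the string with '|' between the halves.
One more doubling of OG|OG|OG|OG gives the answer.

OG|OG|OG|OG|OG|OG|OG|OG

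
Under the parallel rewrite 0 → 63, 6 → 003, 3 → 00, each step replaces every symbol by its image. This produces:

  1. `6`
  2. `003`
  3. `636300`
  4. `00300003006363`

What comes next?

636300636363630063630030000300

φ(00300003006363) expands symbol-by-symbol to 63 63 00 63 63 63 63 00 63 63 003 00 003 00; joining the 14 pieces gives the next term.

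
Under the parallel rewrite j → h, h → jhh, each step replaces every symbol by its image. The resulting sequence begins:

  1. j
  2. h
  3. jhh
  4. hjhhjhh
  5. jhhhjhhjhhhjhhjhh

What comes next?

Replace each of the 17 characters of jhhhjhhjhhhjhhjhh in place — h jhh jhh jhh h jhh jhh h jhh jhh jhh h jhh jhh h jhh jhh — and concatenate.

hjhhjhhjhhhjhhjhhhjhhjhhjhhhjhhjhhhjhhjhh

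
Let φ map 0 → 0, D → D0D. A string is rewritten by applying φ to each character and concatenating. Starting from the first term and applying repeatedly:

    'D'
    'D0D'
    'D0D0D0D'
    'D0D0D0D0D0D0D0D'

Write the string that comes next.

D0D0D0D0D0D0D0D0D0D0D0D0D0D0D0D

Applying the rule to each of the 15 symbols of D0D0D0D0D0D0D0D gives the pieces D0D 0 D0D 0 D0D 0 D0D 0 D0D 0 D0D 0 D0D 0 D0D, which concatenate to the answer.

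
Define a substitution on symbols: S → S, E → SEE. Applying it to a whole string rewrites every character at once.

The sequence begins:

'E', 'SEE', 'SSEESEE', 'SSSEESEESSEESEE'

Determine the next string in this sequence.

SSSSEESEESSEESEESSSEESEESSEESEE

φ(SSSEESEESSEESEE) expands symbol-by-symbol to S S S SEE SEE S SEE SEE S S SEE SEE S SEE SEE; joining the 15 pieces gives the next term.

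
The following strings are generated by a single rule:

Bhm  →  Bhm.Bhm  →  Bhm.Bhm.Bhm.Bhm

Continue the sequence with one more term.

Bhm.Bhm.Bhm.Bhm.Bhm.Bhm.Bhm.Bhm

Each string is two copies of the previous one joined by '.'.
So the next term is two copies of Bhm.Bhm.Bhm.Bhm with '.' between the halves.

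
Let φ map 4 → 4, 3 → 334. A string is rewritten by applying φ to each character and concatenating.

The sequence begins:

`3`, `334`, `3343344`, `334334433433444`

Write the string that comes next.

Applying the rule to each of the 15 symbols of 334334433433444 gives the pieces 334 334 4 334 334 4 4 334 334 4 334 334 4 4 4, which concatenate to the answer.

3343344334334443343344334334444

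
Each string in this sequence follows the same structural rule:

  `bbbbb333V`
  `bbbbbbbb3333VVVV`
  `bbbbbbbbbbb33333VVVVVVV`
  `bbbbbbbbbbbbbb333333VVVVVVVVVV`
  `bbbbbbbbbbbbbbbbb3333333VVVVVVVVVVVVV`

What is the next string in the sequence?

Reading off run lengths: b runs 5, 8, 11, 14, 17; 3 runs 3, 4, 5, 6, 7; V runs 1, 4, 7, 10, 13 — each is linear in n (n = 1, 2, …).
At n = 6 the blocks have lengths 20, 8, 16.

bbbbbbbbbbbbbbbbbbbb33333333VVVVVVVVVVVVVVVV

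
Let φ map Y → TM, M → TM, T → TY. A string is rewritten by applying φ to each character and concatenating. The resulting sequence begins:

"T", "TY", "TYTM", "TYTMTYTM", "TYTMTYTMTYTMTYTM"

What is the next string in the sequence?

Rewriting the 16 symbols of TYTMTYTMTYTMTYTM one by one yields TY TM TY TM TY TM TY TM TY TM TY TM TY TM TY TM; concatenated:

TYTMTYTMTYTMTYTMTYTMTYTMTYTMTYTM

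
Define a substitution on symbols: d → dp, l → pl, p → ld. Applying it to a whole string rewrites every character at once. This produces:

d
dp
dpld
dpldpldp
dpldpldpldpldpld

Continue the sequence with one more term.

dpldpldpldpldpldpldpldpldpldpldp

φ(dpldpldpldpldpld) expands symbol-by-symbol to dp ld pl dp ld pl dp ld pl dp ld pl dp ld pl dp; joining the 16 pieces gives the next term.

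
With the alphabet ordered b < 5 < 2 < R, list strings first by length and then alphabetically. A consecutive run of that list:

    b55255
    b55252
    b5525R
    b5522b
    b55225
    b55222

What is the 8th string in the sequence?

b552Rb

Stepping forward 2 times from b55222: b55222 → b5522R, then the target.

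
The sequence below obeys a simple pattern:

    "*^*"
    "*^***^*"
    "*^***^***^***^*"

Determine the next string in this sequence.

Each string is two copies of the previous one joined by '*'.
So the next term is two copies of *^***^***^***^* with '*' between the halves.

*^***^***^***^***^***^***^***^*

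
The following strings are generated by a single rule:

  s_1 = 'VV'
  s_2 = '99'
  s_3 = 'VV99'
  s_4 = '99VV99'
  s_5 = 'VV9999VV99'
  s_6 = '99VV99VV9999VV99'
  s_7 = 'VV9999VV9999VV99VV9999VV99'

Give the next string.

99VV99VV9999VV99VV9999VV9999VV99VV9999VV99

This is a Fibonacci-style word recurrence s(k) = s(k−2)·s(k−1): e.g. VV·99 = VV99.
So term 8 is 99VV99VV9999VV99·VV9999VV9999VV99VV9999VV99.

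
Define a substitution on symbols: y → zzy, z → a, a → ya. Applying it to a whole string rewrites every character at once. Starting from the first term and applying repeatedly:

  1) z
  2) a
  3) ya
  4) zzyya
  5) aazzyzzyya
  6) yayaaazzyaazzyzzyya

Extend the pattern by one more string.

zzyyazzyyayayaaazzyyayaaazzyaazzyzzyya

Replace each of the 19 characters of yayaaazzyaazzyzzyya in place — zzy ya zzy ya ya ya a a zzy ya ya a a zzy a a zzy zzy ya — and concatenate.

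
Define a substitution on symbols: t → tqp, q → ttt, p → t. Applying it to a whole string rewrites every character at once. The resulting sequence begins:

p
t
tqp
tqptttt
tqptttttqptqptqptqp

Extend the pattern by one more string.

φ(tqptttttqptqptqptqp) expands symbol-by-symbol to tqp ttt t tqp tqp tqp tqp tqp ttt t tqp ttt t tqp ttt t tqp ttt t; joining the 19 pieces gives the next term.

tqptttttqptqptqptqptqptttttqptttttqptttttqptttt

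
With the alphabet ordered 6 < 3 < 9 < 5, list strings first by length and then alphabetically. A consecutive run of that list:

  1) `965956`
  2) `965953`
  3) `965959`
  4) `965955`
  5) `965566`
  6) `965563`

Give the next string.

Treat 965563 as a base-4 numeral over the given alphabet and add one, carrying through any trailing 5's.

965569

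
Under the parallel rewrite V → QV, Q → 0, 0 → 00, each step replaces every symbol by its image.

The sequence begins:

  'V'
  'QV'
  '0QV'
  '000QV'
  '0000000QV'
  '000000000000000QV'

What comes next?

0000000000000000000000000000000QV

φ(000000000000000QV) expands symbol-by-symbol to 00 00 00 00 00 00 00 00 00 00 00 00 00 00 00 0 QV; joining the 17 pieces gives the next term.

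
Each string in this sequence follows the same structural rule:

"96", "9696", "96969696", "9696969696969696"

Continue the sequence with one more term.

Each string is two copies of the previous one concatenated.
Doubling 9696969696969696:

96969696969696969696969696969696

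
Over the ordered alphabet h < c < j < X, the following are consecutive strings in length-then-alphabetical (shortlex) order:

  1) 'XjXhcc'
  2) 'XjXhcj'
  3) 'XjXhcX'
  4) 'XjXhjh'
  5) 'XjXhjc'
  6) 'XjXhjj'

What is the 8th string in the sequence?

Stepping forward 2 times from XjXhjj: XjXhjj → XjXhjX, then the target.

XjXhXh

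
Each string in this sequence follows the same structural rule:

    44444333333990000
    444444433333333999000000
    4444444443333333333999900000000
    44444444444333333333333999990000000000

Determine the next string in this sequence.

The n-th term is 2n+1 4's then 2n+2 3's then n 9's then 2n 0's, where the shown terms are n = 2, 3, 4, 5.
For the next term, n = 6, so the run lengths are 13, 14, 6, 12.

444444444444433333333333333999999000000000000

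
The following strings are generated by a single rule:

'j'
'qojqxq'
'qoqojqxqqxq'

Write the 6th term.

Each term wraps the previous one in qo on the left and qxq on the right.
From qoqojqxqqxq, 3 further steps: qoqojqxqqxq → qoqoqojqxqqxqqxq → qoqoqoqojqxqqxqqxqqxq → (answer).

qoqoqoqoqojqxqqxqqxqqxqqxq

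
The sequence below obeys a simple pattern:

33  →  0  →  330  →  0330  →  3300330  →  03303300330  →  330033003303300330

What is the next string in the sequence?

03303300330330033003303300330

This is a Fibonacci-style word recurrence s(k) = s(k−2)·s(k−1): e.g. 33·0 = 330.
The next term joins 03303300330 and 330033003303300330.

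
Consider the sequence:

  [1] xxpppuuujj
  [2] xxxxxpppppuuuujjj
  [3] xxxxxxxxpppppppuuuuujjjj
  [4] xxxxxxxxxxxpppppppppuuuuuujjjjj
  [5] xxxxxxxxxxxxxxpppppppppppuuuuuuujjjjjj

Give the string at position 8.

Each string has the form x^{3n-1} p^{2n+1} u^{n+2} j^{n+1} (n = 1, 2, …).
At n = 8 the blocks have lengths 23, 17, 10, 9.

xxxxxxxxxxxxxxxxxxxxxxxpppppppppppppppppuuuuuuuuuujjjjjjjjj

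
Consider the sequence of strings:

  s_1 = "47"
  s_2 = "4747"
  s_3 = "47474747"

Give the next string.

4747474747474747

Each string is two copies of the previous one concatenated.
So the next term is two copies of 47474747.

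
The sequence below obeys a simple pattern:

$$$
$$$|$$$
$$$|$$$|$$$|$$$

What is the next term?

s(k+1) = s(k)·|·s(k) — each term doubles the last with '|' between the halves.
Doubling $$$|$$$|$$$|$$$ with '|' between the halves:

$$$|$$$|$$$|$$$|$$$|$$$|$$$|$$$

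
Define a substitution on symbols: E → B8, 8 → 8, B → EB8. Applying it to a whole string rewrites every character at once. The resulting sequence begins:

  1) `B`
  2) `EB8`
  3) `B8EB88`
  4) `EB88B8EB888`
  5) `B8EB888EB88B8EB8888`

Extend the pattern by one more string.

Rewriting the 19 symbols of B8EB888EB88B8EB8888 one by one yields EB8 8 B8 EB8 8 8 8 B8 EB8 8 8 EB8 8 B8 EB8 8 8 8 8; concatenated:

EB88B8EB8888B8EB888EB88B8EB88888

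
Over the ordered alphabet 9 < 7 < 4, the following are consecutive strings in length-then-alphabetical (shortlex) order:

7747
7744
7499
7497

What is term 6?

7479

Advancing 2 positions from 7497 through 7497 → 7494 reaches term 6.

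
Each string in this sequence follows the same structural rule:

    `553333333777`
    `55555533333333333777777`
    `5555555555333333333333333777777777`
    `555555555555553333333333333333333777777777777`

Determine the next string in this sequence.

Reading off run lengths: 5 runs 2, 6, 10, 14; 3 runs 7, 11, 15, 19; 7 runs 3, 6, 9, 12 — each is linear in n (n = 1, 2, …).
For the next term, n = 5, so the run lengths are 18, 23, 15.

55555555555555555533333333333333333333333777777777777777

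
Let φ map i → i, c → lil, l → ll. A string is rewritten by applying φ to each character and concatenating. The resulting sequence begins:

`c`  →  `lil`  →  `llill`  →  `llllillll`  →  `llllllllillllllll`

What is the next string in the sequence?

Replace each of the 17 characters of llllllllillllllll in place — ll ll ll ll ll ll ll ll i ll ll ll ll ll ll ll ll — and concatenate.

llllllllllllllllillllllllllllllll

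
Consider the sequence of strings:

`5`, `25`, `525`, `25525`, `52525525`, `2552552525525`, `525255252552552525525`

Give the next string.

2552552525525525255252552552525525

This is a Fibonacci-style word recurrence s(k) = s(k−2)·s(k−1): e.g. 5·25 = 525.
So term 8 is 2552552525525·525255252552552525525.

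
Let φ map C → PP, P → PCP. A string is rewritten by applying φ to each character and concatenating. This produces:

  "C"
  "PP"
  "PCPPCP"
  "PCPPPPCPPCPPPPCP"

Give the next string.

φ(PCPPPPCPPCPPPPCP) expands symbol-by-symbol to PCP PP PCP PCP PCP PCP PP PCP PCP PP PCP PCP PCP PCP PP PCP; joining the 16 pieces gives the next term.

PCPPPPCPPCPPCPPCPPPPCPPCPPPPCPPCPPCPPCPPPPCP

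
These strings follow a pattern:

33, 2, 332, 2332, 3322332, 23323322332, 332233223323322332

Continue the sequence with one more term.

23323322332332233223323322332

This is a Fibonacci-style word recurrence s(k) = s(k−2)·s(k−1): e.g. 33·2 = 332.
The next term joins 23323322332 and 332233223323322332.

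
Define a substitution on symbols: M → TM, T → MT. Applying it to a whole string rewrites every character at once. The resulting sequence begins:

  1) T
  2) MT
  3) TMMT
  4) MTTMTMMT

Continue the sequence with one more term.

TMMTMTTMMTTMTMMT

Apply φ to MTTMTMMT symbol by symbol: M→TM, T→MT, T→MT, M→TM, T→MT, M→TM, M→TM, T→MT; joined: TM MT MT TM MT TM TM MT.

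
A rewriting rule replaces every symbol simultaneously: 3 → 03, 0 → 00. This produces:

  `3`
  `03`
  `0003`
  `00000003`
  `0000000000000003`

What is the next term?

00000000000000000000000000000003

Applying the rule to each of the 16 symbols of 0000000000000003 gives the pieces 00 00 00 00 00 00 00 00 00 00 00 00 00 00 00 03, which concatenate to the answer.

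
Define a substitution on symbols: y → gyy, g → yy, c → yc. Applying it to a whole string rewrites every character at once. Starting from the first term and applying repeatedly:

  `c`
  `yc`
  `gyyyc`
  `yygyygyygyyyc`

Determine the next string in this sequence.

Replace each of the 13 characters of yygyygyygyyyc in place — gyy gyy yy gyy gyy yy gyy gyy yy gyy gyy gyy yc — and concatenate.

gyygyyyygyygyyyygyygyyyygyygyygyyyc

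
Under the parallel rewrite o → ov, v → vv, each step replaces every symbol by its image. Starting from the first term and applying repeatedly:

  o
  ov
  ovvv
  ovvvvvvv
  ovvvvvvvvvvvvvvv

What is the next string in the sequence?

φ(ovvvvvvvvvvvvvvv) expands symbol-by-symbol to ov vv vv vv vv vv vv vv vv vv vv vv vv vv vv vv; joining the 16 pieces gives the next term.

ovvvvvvvvvvvvvvvvvvvvvvvvvvvvvvv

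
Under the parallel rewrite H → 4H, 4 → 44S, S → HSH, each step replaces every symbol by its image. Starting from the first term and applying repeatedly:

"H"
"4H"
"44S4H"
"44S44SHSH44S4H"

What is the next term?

Rewriting the 14 symbols of 44S44SHSH44S4H one by one yields 44S 44S HSH 44S 44S HSH 4H HSH 4H 44S 44S HSH 44S 4H; concatenated:

44S44SHSH44S44SHSH4HHSH4H44S44SHSH44S4H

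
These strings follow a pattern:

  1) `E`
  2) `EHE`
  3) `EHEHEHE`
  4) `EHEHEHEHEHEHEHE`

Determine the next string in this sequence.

EHEHEHEHEHEHEHEHEHEHEHEHEHEHEHE

Every step duplicates the string with 'H' between the halves.
One more doubling of EHEHEHEHEHEHEHE gives the answer.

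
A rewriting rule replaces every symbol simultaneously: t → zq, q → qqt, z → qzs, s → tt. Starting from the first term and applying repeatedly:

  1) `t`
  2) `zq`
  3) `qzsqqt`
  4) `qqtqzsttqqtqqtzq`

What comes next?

qqtqqtzqqqtqzsttzqzqqqtqqtzqqqtqqtzqqzsqqt

φ(qqtqzsttqqtqqtzq) expands symbol-by-symbol to qqt qqt zq qqt qzs tt zq zq qqt qqt zq qqt qqt zq qzs qqt; joining the 16 pieces gives the next term.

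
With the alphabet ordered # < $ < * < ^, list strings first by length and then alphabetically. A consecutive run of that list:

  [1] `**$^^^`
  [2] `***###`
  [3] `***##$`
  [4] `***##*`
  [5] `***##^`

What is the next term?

The successor of ***##^ increments the rightmost position that isn't already ^ and resets every position after it to #.

***#$#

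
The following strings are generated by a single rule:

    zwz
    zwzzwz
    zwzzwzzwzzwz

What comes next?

Each string is two copies of the previous one concatenated.
Doubling zwzzwzzwzzwz:

zwzzwzzwzzwzzwzzwzzwzzwz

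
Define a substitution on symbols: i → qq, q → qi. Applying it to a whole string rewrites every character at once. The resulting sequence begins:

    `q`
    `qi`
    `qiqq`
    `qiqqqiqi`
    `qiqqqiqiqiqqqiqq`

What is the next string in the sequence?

Applying the rule to each of the 16 symbols of qiqqqiqiqiqqqiqq gives the pieces qi qq qi qi qi qq qi qq qi qq qi qi qi qq qi qi, which concatenate to the answer.

qiqqqiqiqiqqqiqqqiqqqiqiqiqqqiqi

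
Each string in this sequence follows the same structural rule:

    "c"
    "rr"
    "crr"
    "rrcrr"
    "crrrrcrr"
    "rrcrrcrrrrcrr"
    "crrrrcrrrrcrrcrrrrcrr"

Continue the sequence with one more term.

rrcrrcrrrrcrrcrrrrcrrrrcrrcrrrrcrr

Each term (from the third on) is the two preceding terms concatenated in order: term 3 = c·rr = crr.
So term 8 is rrcrrcrrrrcrr·crrrrcrrrrcrrcrrrrcrr.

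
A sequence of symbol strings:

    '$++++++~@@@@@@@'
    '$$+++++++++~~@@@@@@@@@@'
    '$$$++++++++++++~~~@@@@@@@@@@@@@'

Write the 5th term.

$$$$$++++++++++++++++++~~~~~@@@@@@@@@@@@@@@@@@@

The n-th term is n-1 $'s then 3n +'s then n-1 ~'s then 3n+1 @'s, where the shown terms are n = 2, 3, 4.
For term 5, n = 6, so the run lengths are 5, 18, 5, 19.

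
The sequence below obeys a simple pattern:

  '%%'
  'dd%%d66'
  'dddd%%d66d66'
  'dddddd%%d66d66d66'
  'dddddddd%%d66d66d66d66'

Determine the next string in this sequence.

dddddddddd%%d66d66d66d66d66

Every step adds dd to the front and d66 to the end of the previous string.
One more step from dddddddd%%d66d66d66d66 gives the answer.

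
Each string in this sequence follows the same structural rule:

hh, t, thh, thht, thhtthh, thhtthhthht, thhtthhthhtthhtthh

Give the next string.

From term 3 onward, concatenate the last term with the second-to-last: t·hh = thh, thh·t = thht, …
So term 8 is thhtthhthhtthhtthh·thhtthhthht.

thhtthhthhtthhtthhthhtthhthht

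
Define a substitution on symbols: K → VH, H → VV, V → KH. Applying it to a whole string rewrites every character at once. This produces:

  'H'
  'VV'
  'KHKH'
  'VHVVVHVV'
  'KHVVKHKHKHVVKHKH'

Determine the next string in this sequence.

VHVVKHKHVHVVVHVVVHVVKHKHVHVVVHVV

Applying the rule to each of the 16 symbols of KHVVKHKHKHVVKHKH gives the pieces VH VV KH KH VH VV VH VV VH VV KH KH VH VV VH VV, which concatenate to the answer.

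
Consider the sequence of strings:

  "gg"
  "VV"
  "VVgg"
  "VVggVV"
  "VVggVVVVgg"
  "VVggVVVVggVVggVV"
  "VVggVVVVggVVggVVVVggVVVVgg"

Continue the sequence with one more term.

From term 3 onward, concatenate the last term with the second-to-last: VV·gg = VVgg, VVgg·VV = VVggVV, …
The next term joins VVggVVVVggVVggVVVVggVVVVgg and VVggVVVVggVVggVV.

VVggVVVVggVVggVVVVggVVVVggVVggVVVVggVVggVV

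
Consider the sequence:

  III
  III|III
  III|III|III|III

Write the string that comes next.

III|III|III|III|III|III|III|III

Every step duplicates the string with '|' between the halves.
One more doubling of III|III|III|III gives the answer.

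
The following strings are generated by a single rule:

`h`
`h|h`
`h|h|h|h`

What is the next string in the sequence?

h|h|h|h|h|h|h|h

Every step duplicates the string with '|' between the halves.
So the next term is two copies of h|h|h|h with '|' between the halves.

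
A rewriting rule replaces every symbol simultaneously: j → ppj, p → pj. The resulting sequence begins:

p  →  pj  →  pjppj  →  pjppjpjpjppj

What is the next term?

pjppjpjpjppjpjppjpjppjpjpjppj

Rewriting each symbol of pjppjpjpjppj: p→pj, j→ppj, p→pj, p→pj, j→ppj, p→pj, j→ppj, p→pj, j→ppj, p→pj, p→pj, j→ppj, which concatenates to pj ppj pj pj ppj pj ppj pj ppj pj pj ppj.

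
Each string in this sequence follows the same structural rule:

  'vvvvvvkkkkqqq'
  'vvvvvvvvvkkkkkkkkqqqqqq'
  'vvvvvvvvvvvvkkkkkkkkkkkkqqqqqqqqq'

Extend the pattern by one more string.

Each string has the form v^{3n+3} k^{4n} q^{3n} (n = 1, 2, …).
At n = 4 the blocks have lengths 15, 16, 12.

vvvvvvvvvvvvvvvkkkkkkkkkkkkkkkkqqqqqqqqqqqq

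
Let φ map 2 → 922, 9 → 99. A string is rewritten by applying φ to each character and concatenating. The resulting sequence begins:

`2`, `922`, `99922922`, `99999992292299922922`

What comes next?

Rewriting the 20 symbols of 99999992292299922922 one by one yields 99 99 99 99 99 99 99 922 922 99 922 922 99 99 99 922 922 99 922 922; concatenated:

999999999999999229229992292299999992292299922922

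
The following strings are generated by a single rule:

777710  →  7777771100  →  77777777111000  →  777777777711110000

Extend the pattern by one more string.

7777777777771111100000

The n-th term is 2n 7's then n-1 1's then n-1 0's, where the shown terms are n = 2, 3, 4, 5.
At n = 6 the blocks have lengths 12, 5, 5.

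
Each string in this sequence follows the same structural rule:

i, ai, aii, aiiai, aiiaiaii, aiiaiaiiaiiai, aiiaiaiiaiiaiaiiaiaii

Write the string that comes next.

This is a Fibonacci-style word recurrence s(k) = s(k−1)·s(k−2): e.g. ai·i = aii.
The next term joins aiiaiaiiaiiaiaiiaiaii and aiiaiaiiaiiai.

aiiaiaiiaiiaiaiiaiaiiaiiaiaiiaiiai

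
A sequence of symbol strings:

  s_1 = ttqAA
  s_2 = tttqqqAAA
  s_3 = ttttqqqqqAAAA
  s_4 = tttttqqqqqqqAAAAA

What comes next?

ttttttqqqqqqqqqAAAAAA

Reading off run lengths: t runs 2, 3, 4, 5; q runs 1, 3, 5, 7; A runs 2, 3, 4, 5 — each is linear in n (n = 1, 2, …).
At n = 5 the blocks have lengths 6, 9, 6.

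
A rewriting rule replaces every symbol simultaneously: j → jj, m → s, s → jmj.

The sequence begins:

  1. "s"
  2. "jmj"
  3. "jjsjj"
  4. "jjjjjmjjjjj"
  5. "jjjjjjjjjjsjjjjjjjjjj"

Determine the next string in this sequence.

Applying the rule to each of the 21 symbols of jjjjjjjjjjsjjjjjjjjjj gives the pieces jj jj jj jj jj jj jj jj jj jj jmj jj jj jj jj jj jj jj jj jj jj, which concatenate to the answer.

jjjjjjjjjjjjjjjjjjjjjmjjjjjjjjjjjjjjjjjjjjj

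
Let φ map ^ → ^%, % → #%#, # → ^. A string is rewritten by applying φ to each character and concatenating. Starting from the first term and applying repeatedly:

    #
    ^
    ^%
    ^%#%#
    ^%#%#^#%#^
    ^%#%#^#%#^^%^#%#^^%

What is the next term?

φ(^%#%#^#%#^^%^#%#^^%) expands symbol-by-symbol to ^% #%# ^ #%# ^ ^% ^ #%# ^ ^% ^% #%# ^% ^ #%# ^ ^% ^% #%#; joining the 19 pieces gives the next term.

^%#%#^#%#^^%^#%#^^%^%#%#^%^#%#^^%^%#%#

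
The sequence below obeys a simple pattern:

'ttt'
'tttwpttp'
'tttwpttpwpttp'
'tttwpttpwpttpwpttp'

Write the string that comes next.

The strings grow by a fixed suffix wpttp each time.
So the next term is tttwpttpwpttpwpttp·wpttp.

tttwpttpwpttpwpttpwpttp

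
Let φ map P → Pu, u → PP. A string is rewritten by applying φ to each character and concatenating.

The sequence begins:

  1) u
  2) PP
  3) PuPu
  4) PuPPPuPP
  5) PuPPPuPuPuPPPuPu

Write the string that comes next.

PuPPPuPuPuPPPuPPPuPPPuPuPuPPPuPP

Replace each of the 16 characters of PuPPPuPuPuPPPuPu in place — Pu PP Pu Pu Pu PP Pu PP Pu PP Pu Pu Pu PP Pu PP — and concatenate.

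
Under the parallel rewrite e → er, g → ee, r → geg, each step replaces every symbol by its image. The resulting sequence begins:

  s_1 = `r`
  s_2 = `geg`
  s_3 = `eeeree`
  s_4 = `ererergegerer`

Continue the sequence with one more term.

Rewriting the 13 symbols of ererergegerer one by one yields er geg er geg er geg ee er ee er geg er geg; concatenated:

ergegergegergegeeereeergegergeg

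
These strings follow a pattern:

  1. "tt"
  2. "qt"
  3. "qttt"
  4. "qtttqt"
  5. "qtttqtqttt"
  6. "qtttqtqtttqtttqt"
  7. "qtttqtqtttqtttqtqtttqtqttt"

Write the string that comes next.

qtttqtqtttqtttqtqtttqtqtttqtttqtqtttqtttqt

This is a Fibonacci-style word recurrence s(k) = s(k−1)·s(k−2): e.g. qt·tt = qttt.
The next term joins qtttqtqtttqtttqtqtttqtqttt and qtttqtqtttqtttqt.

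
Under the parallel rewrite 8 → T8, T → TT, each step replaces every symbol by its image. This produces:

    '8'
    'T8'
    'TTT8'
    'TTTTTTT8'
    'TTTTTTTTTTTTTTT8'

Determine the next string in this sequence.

TTTTTTTTTTTTTTTTTTTTTTTTTTTTTTT8

φ(TTTTTTTTTTTTTTT8) expands symbol-by-symbol to TT TT TT TT TT TT TT TT TT TT TT TT TT TT TT T8; joining the 16 pieces gives the next term.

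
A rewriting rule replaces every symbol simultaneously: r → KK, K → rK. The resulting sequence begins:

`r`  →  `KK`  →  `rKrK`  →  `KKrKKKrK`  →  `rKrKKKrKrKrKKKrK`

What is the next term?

Rewriting the 16 symbols of rKrKKKrKrKrKKKrK one by one yields KK rK KK rK rK rK KK rK KK rK KK rK rK rK KK rK; concatenated:

KKrKKKrKrKrKKKrKKKrKKKrKrKrKKKrK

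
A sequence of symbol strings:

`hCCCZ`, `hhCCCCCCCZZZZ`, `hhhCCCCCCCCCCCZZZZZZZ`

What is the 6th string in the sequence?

hhhhhhCCCCCCCCCCCCCCCCCCCCCCCZZZZZZZZZZZZZZZZ

Reading off run lengths: h runs 1, 2, 3; C runs 3, 7, 11; Z runs 1, 4, 7 — each is linear in n (n = 1, 2, …).
At n = 6 the blocks have lengths 6, 23, 16.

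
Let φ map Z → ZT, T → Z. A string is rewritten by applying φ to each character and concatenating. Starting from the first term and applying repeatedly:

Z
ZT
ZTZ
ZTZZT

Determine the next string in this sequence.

ZTZZTZTZ

Rewriting each symbol of ZTZZT: Z→ZT, T→Z, Z→ZT, Z→ZT, T→Z, which concatenates to ZT Z ZT ZT Z.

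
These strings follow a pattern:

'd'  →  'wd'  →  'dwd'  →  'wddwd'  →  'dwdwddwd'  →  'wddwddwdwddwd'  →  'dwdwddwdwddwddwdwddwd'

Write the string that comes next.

wddwddwdwddwddwdwddwdwddwddwdwddwd

From term 3 onward, concatenate the second-to-last term with the last: d·wd = dwd, wd·dwd = wddwd, …
So term 8 is wddwddwdwddwd·dwdwddwdwddwddwdwddwd.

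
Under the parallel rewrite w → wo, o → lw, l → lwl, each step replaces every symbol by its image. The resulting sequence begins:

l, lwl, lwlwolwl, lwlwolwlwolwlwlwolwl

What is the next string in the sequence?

φ(lwlwolwlwolwlwlwolwl) expands symbol-by-symbol to lwl wo lwl wo lw lwl wo lwl wo lw lwl wo lwl wo lwl wo lw lwl wo lwl; joining the 20 pieces gives the next term.

lwlwolwlwolwlwlwolwlwolwlwlwolwlwolwlwolwlwlwolwl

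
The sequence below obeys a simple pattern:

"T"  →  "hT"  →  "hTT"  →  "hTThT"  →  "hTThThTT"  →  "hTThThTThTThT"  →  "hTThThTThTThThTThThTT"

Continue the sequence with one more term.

Each term (from the third on) is the previous term followed by the one before it: term 3 = hT·T = hTT.
So term 8 is hTThThTThTThThTThThTT·hTThThTThTThT.

hTThThTThTThThTThThTThTThThTThTThT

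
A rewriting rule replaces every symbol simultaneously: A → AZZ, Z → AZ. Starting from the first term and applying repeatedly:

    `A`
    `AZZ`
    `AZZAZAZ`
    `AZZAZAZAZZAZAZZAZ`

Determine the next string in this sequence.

AZZAZAZAZZAZAZZAZAZZAZAZAZZAZAZZAZAZAZZAZ

φ(AZZAZAZAZZAZAZZAZ) expands symbol-by-symbol to AZZ AZ AZ AZZ AZ AZZ AZ AZZ AZ AZ AZZ AZ AZZ AZ AZ AZZ AZ; joining the 17 pieces gives the next term.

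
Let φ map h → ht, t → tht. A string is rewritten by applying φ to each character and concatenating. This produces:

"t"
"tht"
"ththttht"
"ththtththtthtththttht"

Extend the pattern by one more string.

Applying the rule to each of the 21 symbols of ththtththtthtththttht gives the pieces tht ht tht ht tht tht ht tht ht tht tht ht tht tht ht tht ht tht tht ht tht, which concatenate to the answer.

ththtththtthtththtththtthtththtthtththtththtthtththttht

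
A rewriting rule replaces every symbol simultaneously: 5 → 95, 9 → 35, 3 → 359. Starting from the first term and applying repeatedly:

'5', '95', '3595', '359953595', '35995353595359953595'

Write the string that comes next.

Rewriting the 20 symbols of 35995353595359953595 one by one yields 359 95 35 35 95 359 95 359 95 35 95 359 95 35 35 95 359 95 35 95; concatenated:

359953535953599535995359535995353595359953595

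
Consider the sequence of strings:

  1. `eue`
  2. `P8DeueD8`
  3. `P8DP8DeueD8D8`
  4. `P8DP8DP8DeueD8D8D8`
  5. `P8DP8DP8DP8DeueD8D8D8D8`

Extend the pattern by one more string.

Each term wraps the previous one in P8D on the left and D8 on the right.
So the next term is P8D·P8DP8DP8DP8DeueD8D8D8D8·D8.

P8DP8DP8DP8DP8DeueD8D8D8D8D8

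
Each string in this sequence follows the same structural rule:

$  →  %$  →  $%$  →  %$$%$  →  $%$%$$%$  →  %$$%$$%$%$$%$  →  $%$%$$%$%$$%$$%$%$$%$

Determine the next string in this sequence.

From term 3 onward, concatenate the second-to-last term with the last: $·%$ = $%$, %$·$%$ = %$$%$, …
Continuing: %$$%$$%$%$$%$ · $%$%$$%$%$$%$$%$%$$%$ gives term 8.

%$$%$$%$%$$%$$%$%$$%$%$$%$$%$%$$%$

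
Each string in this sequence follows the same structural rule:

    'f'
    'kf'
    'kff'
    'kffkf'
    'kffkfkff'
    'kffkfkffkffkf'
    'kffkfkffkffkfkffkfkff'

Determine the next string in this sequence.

This is a Fibonacci-style word recurrence s(k) = s(k−1)·s(k−2): e.g. kf·f = kff.
Continuing: kffkfkffkffkfkffkfkff · kffkfkffkffkf gives term 8.

kffkfkffkffkfkffkfkffkffkfkffkffkf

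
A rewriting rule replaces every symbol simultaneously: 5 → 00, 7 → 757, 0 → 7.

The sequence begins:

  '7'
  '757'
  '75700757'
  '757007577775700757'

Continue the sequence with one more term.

757007577775700757757757757007577775700757

Applying the rule to each of the 18 symbols of 757007577775700757 gives the pieces 757 00 757 7 7 757 00 757 757 757 757 00 757 7 7 757 00 757, which concatenate to the answer.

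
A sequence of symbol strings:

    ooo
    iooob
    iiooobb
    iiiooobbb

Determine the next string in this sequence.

iiiiooobbbb

Each term wraps the previous one in i on the left and b on the right.
One more step from iiiooobbb gives the answer.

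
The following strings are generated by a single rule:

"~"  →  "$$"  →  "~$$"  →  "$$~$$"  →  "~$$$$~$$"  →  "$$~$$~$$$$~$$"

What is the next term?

~$$$$~$$$$~$$~$$$$~$$

This is a Fibonacci-style word recurrence s(k) = s(k−2)·s(k−1): e.g. ~·$$ = ~$$.
Continuing: ~$$$$~$$ · $$~$$~$$$$~$$ gives term 7.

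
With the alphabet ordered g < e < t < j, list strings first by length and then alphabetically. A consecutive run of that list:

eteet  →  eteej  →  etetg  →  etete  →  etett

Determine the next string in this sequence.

Find the rightmost character of etett below j, bump it to the next letter, and reset everything to its right to g.

etetj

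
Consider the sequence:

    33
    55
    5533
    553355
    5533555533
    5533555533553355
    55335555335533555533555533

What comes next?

553355553355335555335555335533555533553355

Each term (from the third on) is the previous term followed by the one before it: term 3 = 55·33 = 5533.
So term 8 is 55335555335533555533555533·5533555533553355.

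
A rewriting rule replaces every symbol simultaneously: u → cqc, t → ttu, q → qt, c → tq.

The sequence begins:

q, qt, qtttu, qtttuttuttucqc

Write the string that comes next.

qtttuttuttucqcttuttucqcttuttucqctqqttq

Applying the rule to each of the 14 symbols of qtttuttuttucqc gives the pieces qt ttu ttu ttu cqc ttu ttu cqc ttu ttu cqc tq qt tq, which concatenate to the answer.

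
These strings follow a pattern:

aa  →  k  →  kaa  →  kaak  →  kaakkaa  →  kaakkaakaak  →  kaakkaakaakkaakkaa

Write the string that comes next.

This is a Fibonacci-style word recurrence s(k) = s(k−1)·s(k−2): e.g. k·aa = kaa.
So term 8 is kaakkaakaakkaakkaa·kaakkaakaak.

kaakkaakaakkaakkaakaakkaakaak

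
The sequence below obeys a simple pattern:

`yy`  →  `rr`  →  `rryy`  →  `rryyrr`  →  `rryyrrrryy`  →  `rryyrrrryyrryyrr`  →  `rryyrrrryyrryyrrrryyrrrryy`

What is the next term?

rryyrrrryyrryyrrrryyrrrryyrryyrrrryyrryyrr

Each term (from the third on) is the previous term followed by the one before it: term 3 = rr·yy = rryy.
The next term joins rryyrrrryyrryyrrrryyrrrryy and rryyrrrryyrryyrr.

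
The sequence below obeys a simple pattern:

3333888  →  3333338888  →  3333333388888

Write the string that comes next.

The n-th term is 2n 3's then n+1 8's, where the shown terms are n = 2, 3, 4.
For the next term, n = 5, so the run lengths are 10, 6.

3333333333888888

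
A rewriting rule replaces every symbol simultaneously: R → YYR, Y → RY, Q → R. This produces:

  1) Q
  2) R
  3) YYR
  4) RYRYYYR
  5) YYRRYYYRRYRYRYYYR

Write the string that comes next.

φ(YYRRYYYRRYRYRYYYR) expands symbol-by-symbol to RY RY YYR YYR RY RY RY YYR YYR RY YYR RY YYR RY RY RY YYR; joining the 17 pieces gives the next term.

RYRYYYRYYRRYRYRYYYRYYRRYYYRRYYYRRYRYRYYYR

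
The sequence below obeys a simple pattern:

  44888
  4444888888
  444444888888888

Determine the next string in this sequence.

44444444888888888888

Term n consists of 2n 4's, followed by 3n 8's (n = 1, 2, …).
Setting n = 4 gives 8, 12 characters in each block.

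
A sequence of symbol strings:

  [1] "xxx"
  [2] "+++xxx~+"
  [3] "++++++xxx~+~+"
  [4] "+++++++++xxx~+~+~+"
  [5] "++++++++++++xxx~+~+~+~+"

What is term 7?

s(k+1) = +++·s(k)·~+, so each term gains +++ as a prefix and ~+ as a suffix.
From ++++++++++++xxx~+~+~+~+, 2 further steps: ++++++++++++xxx~+~+~+~+ → +++++++++++++++xxx~+~+~+~+~+ → (answer).

++++++++++++++++++xxx~+~+~+~+~+~+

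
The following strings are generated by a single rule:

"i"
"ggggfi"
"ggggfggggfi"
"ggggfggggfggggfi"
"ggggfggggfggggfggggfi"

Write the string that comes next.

ggggfggggfggggfggggfggggfi

Each term is the previous one with ggggf prepended.
So the next term is ggggf·ggggfggggfggggfggggfi.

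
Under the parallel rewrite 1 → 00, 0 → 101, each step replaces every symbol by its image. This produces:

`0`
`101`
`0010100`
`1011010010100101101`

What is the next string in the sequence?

Rewriting the 19 symbols of 1011010010100101101 one by one yields 00 101 00 00 101 00 101 101 00 101 00 101 101 00 101 00 00 101 00; concatenated:

00101000010100101101001010010110100101000010100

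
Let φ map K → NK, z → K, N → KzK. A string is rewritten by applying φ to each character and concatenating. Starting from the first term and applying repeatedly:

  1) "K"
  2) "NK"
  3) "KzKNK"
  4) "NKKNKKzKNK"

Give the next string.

KzKNKNKKzKNKNKKNKKzKNK

Rewriting each symbol of NKKNKKzKNK: N→KzK, K→NK, K→NK, N→KzK, K→NK, K→NK, z→K, K→NK, N→KzK, K→NK, which concatenates to KzK NK NK KzK NK NK K NK KzK NK.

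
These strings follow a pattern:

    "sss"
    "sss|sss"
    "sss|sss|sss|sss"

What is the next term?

sss|sss|sss|sss|sss|sss|sss|sss

s(k+1) = s(k)·|·s(k) — each term doubles the last with '|' between the halves.
One more doubling of sss|sss|sss|sss gives the answer.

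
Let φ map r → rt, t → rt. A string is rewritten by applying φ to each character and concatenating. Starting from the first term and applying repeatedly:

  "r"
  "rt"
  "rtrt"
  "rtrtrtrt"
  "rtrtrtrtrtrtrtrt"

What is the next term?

rtrtrtrtrtrtrtrtrtrtrtrtrtrtrtrt

φ(rtrtrtrtrtrtrtrt) expands symbol-by-symbol to rt rt rt rt rt rt rt rt rt rt rt rt rt rt rt rt; joining the 16 pieces gives the next term.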